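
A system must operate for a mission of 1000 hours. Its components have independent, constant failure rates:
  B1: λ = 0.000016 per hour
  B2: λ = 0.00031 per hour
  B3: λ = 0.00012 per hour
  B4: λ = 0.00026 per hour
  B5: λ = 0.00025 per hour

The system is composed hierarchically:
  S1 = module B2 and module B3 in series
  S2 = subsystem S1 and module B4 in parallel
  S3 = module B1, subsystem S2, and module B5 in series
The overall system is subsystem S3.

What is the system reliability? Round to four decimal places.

0.7051

R(B1) = exp(−0.000016 × 1000) = 0.984127
R(B2) = exp(−0.00031 × 1000) = 0.733447
R(B3) = exp(−0.00012 × 1000) = 0.886920
R(B4) = exp(−0.00026 × 1000) = 0.771052
R(B5) = exp(−0.00025 × 1000) = 0.778801
Series (B2 and B3): 0.733447 × 0.886920 = 0.650509
Parallel ([0.650509] and B4): 1 − (1 − 0.650509)(1 − 0.771052) = 0.919985
Series (B1, [0.919985], and B5): 0.984127 × 0.919985 × 0.778801 = 0.7051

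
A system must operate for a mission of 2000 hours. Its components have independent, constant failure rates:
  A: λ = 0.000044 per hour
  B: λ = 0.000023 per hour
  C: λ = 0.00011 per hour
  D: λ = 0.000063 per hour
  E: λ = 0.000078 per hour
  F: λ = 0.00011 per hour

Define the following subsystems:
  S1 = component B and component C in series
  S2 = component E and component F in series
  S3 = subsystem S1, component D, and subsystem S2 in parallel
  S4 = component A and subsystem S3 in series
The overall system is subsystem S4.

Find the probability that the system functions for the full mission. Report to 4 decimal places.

0.9078

R(A) = exp(−0.000044 × 2000) = 0.915761
R(B) = exp(−0.000023 × 2000) = 0.955042
R(C) = exp(−0.00011 × 2000) = 0.802519
R(D) = exp(−0.000063 × 2000) = 0.881615
R(E) = exp(−0.000078 × 2000) = 0.855559
R(F) = exp(−0.00011 × 2000) = 0.802519
Series (B and C): 0.955042 × 0.802519 = 0.766439
Series (E and F): 0.855559 × 0.802519 = 0.686602
Parallel ([0.766439], D, and [0.686602]): 1 − (1 − 0.766439)(1 − 0.881615)(1 − 0.686602) = 0.991335
Series (A and [0.991335]): 0.915761 × 0.991335 = 0.9078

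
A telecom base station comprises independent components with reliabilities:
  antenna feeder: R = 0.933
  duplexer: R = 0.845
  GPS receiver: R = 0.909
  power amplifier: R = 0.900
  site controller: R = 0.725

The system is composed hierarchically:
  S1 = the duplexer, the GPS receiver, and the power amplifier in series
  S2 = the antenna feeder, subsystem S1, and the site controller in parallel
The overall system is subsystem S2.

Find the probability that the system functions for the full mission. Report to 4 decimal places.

Series (duplexer, GPS receiver, and power amplifier): 0.845000 × 0.909000 × 0.900000 = 0.691295
Parallel (antenna feeder, [0.691295], and site controller): 1 − (1 − 0.933000)(1 − 0.691295)(1 − 0.725000) = 0.9943

0.9943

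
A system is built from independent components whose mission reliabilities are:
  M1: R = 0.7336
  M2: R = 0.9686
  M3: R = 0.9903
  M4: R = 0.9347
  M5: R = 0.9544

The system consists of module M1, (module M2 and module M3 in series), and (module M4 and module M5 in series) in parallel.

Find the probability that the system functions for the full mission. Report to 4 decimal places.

0.9988

Series (M2 and M3): 0.968600 × 0.990300 = 0.959205
Series (M4 and M5): 0.934700 × 0.954400 = 0.892078
Parallel (M1, [0.959205], and [0.892078]): 1 − (1 − 0.733600)(1 − 0.959205)(1 − 0.892078) = 0.9988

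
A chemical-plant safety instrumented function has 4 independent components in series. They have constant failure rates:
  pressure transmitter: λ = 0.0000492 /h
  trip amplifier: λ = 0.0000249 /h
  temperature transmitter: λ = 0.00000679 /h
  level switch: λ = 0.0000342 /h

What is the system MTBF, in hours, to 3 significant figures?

Series of exponential components: λ_sys = Σ λ_i
λ_sys = 0.0000492 + 0.0000249 + 0.00000679 + 0.0000342 = 1.1509e-04 /h
MTBF = 1 / λ_sys = 8690 h

8690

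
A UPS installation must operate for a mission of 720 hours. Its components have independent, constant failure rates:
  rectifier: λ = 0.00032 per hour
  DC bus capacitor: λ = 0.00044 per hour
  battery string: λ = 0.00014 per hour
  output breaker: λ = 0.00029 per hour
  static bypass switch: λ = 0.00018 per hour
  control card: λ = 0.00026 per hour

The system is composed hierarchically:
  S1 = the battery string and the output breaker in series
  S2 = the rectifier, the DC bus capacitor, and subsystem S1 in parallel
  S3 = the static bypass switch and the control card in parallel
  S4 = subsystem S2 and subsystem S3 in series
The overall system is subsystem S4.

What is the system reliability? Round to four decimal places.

0.9647

R(rectifier) = exp(−0.00032 × 720) = 0.794216
R(DC bus capacitor) = exp(−0.00044 × 720) = 0.728476
R(battery string) = exp(−0.00014 × 720) = 0.904114
R(output breaker) = exp(−0.00029 × 720) = 0.811558
R(static bypass switch) = exp(−0.00018 × 720) = 0.878447
R(control card) = exp(−0.00026 × 720) = 0.829278
Series (battery string and output breaker): 0.904114 × 0.811558 = 0.733741
Parallel (rectifier, DC bus capacitor, and [0.733741]): 1 − (1 − 0.794216)(1 − 0.728476)(1 − 0.733741) = 0.985123
Parallel (static bypass switch and control card): 1 − (1 − 0.878447)(1 − 0.829278) = 0.979248
Series ([0.985123] and [0.979248]): 0.985123 × 0.979248 = 0.9647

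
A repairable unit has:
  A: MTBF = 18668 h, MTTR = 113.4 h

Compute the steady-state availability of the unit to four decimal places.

A(A) = MTBF/(MTBF+MTTR) = 18668/(18668+113.4) = 0.9940

0.9940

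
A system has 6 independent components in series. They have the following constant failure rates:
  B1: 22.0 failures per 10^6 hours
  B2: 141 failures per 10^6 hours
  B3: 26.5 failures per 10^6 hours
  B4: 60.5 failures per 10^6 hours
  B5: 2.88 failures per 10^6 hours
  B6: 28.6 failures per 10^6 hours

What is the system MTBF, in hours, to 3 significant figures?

3550

Series of exponential components: λ_sys = Σ λ_i
λ_sys = 0.0000220 + 0.000141 + 0.0000265 + 0.0000605 + 0.00000288 + 0.0000286 = 2.8148e-04 /h
MTBF = 1 / λ_sys = 3550 h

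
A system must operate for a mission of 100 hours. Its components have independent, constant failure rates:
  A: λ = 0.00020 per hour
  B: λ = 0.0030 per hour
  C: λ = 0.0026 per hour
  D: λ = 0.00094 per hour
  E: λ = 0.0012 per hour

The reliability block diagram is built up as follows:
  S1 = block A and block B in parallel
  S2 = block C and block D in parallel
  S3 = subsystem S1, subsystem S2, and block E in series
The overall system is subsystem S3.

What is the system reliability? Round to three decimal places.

0.864

R(A) = exp(−0.00020 × 100) = 0.98020
R(B) = exp(−0.0030 × 100) = 0.74082
R(C) = exp(−0.0026 × 100) = 0.77105
R(D) = exp(−0.00094 × 100) = 0.91028
R(E) = exp(−0.0012 × 100) = 0.88692
Parallel (A and B): 1 − (1 − 0.98020)(1 − 0.74082) = 0.99487
Parallel (C and D): 1 − (1 − 0.77105)(1 − 0.91028) = 0.97946
Series ([0.99487], [0.97946], and E): 0.99487 × 0.97946 × 0.88692 = 0.864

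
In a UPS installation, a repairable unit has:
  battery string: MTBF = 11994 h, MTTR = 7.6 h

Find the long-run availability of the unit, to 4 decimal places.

0.9994

A(battery string) = MTBF/(MTBF+MTTR) = 11994/(11994+7.6) = 0.9994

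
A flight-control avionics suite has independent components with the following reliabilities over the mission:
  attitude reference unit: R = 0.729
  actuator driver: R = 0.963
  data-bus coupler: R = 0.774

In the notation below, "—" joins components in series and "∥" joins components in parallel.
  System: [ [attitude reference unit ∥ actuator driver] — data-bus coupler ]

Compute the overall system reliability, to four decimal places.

Parallel (attitude reference unit and actuator driver): 1 − (1 − 0.729000)(1 − 0.963000) = 0.989973
Series ([0.989973] and data-bus coupler): 0.989973 × 0.774000 = 0.7662

0.7662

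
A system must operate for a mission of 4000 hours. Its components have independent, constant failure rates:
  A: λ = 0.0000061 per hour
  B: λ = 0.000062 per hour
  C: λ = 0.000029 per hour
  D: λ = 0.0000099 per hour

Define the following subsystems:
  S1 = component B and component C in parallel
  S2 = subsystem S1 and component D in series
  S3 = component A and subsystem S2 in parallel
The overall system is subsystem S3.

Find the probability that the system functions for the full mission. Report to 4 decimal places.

0.9985

R(A) = exp(−0.0000061 × 4000) = 0.975895
R(B) = exp(−0.000062 × 4000) = 0.780360
R(C) = exp(−0.000029 × 4000) = 0.890475
R(D) = exp(−0.0000099 × 4000) = 0.961174
Parallel (B and C): 1 − (1 − 0.780360)(1 − 0.890475) = 0.975944
Series ([0.975944] and D): 0.975944 × 0.961174 = 0.938052
Parallel (A and [0.938052]): 1 − (1 − 0.975895)(1 − 0.938052) = 0.9985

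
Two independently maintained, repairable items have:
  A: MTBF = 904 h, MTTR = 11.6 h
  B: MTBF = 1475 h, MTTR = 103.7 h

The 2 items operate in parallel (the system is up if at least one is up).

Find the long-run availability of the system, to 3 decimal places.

A(A) = MTBF/(MTBF+MTTR) = 904/(904+11.6) = 0.987331
A(B) = MTBF/(MTBF+MTTR) = 1475/(1475+103.7) = 0.934313
Parallel availability: 1 − (1 − 0.987331)(1 − 0.934313) = 0.999

0.999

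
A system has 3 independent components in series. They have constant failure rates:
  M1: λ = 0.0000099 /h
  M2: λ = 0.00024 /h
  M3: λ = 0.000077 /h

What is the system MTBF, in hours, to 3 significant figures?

Series of exponential components: λ_sys = Σ λ_i
λ_sys = 0.0000099 + 0.00024 + 0.000077 = 3.2690e-04 /h
MTBF = 1 / λ_sys = 3060 h

3060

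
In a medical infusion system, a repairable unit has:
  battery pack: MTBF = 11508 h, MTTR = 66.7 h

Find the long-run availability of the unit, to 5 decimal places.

0.99424

A(battery pack) = MTBF/(MTBF+MTTR) = 11508/(11508+66.7) = 0.99424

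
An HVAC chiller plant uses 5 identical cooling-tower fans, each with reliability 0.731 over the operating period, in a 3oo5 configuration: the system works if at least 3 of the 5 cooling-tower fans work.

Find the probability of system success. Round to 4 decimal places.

R = Σ_{i=3}^{5} C(5,i) p^i (1−p)^{5−i} with p = 0.731
C(5,3)·0.731^3·0.269^2 = 0.282655
C(5,4)·0.731^4·0.269^1 = 0.384054
C(5,5)·0.731^5·0.269^0 = 0.208731
Sum = 0.8754

0.8754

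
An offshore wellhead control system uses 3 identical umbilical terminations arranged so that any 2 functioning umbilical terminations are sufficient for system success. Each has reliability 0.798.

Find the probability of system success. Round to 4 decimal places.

0.8941

R = Σ_{i=2}^{3} C(3,i) p^i (1−p)^{3−i} with p = 0.798
C(3,2)·0.798^2·0.202^1 = 0.385903
C(3,3)·0.798^3·0.202^0 = 0.508170
Sum = 0.8941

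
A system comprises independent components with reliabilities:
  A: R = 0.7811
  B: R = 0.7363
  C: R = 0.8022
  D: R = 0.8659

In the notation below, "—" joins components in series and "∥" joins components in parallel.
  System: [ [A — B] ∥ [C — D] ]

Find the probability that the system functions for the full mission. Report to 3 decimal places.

0.870

Series (A and B): 0.78110 × 0.73630 = 0.57512
Series (C and D): 0.80220 × 0.86590 = 0.69462
Parallel ([0.57512] and [0.69462]): 1 − (1 − 0.57512)(1 − 0.69462) = 0.870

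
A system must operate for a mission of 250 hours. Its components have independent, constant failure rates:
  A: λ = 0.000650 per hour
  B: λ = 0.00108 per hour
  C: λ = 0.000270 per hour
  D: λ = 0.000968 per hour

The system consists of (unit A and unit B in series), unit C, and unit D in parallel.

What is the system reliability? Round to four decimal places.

0.9951

R(A) = exp(−0.000650 × 250) = 0.850016
R(B) = exp(−0.00108 × 250) = 0.763379
R(C) = exp(−0.000270 × 250) = 0.934728
R(D) = exp(−0.000968 × 250) = 0.785056
Series (A and B): 0.850016 × 0.763379 = 0.648884
Parallel ([0.648884], C, and D): 1 − (1 − 0.648884)(1 − 0.934728)(1 − 0.785056) = 0.9951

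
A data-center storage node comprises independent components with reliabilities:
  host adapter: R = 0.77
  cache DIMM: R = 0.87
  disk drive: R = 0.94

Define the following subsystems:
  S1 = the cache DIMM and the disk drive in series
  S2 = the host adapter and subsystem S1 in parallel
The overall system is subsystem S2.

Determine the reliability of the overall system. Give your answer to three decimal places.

0.958

Series (cache DIMM and disk drive): 0.87000 × 0.94000 = 0.81780
Parallel (host adapter and [0.81780]): 1 − (1 − 0.77000)(1 − 0.81780) = 0.958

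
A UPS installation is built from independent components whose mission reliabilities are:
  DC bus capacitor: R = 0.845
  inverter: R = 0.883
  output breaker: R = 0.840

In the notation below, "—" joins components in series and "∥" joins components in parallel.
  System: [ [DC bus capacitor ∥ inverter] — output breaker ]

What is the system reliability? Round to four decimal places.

Parallel (DC bus capacitor and inverter): 1 − (1 − 0.845000)(1 − 0.883000) = 0.981865
Series ([0.981865] and output breaker): 0.981865 × 0.840000 = 0.8248

0.8248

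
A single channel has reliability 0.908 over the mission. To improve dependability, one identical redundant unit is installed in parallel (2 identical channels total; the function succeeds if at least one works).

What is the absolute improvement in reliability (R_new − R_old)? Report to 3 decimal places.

R_before = 0.908
R_after = 1 − (1 − 0.908)^2 = 0.992
ΔR = 0.992 − 0.908 = 0.084

0.084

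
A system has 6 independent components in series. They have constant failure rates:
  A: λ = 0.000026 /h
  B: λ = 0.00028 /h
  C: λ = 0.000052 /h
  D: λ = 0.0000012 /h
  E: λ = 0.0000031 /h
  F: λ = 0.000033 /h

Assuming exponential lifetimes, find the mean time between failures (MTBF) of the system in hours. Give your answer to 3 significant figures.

Series of exponential components: λ_sys = Σ λ_i
λ_sys = 0.000026 + 0.00028 + 0.000052 + 0.0000012 + 0.0000031 + 0.000033 = 3.9530e-04 /h
MTBF = 1 / λ_sys = 2530 h

2530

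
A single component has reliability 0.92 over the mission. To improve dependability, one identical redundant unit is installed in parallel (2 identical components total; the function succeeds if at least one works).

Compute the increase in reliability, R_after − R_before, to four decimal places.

R_before = 0.92
R_after = 1 − (1 − 0.92)^2 = 0.9936
ΔR = 0.9936 − 0.92 = 0.0736

0.0736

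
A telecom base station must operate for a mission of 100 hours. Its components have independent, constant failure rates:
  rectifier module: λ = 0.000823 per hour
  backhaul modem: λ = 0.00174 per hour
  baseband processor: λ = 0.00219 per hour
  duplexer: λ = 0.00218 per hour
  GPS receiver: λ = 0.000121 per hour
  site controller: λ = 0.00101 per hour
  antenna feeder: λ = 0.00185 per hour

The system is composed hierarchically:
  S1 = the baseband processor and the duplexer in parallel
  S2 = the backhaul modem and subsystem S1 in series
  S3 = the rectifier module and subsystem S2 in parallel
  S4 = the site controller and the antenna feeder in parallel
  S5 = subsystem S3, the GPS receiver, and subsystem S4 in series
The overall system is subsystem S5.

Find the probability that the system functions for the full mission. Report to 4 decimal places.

R(rectifier module) = exp(−0.000823 × 100) = 0.920996
R(backhaul modem) = exp(−0.00174 × 100) = 0.840297
R(baseband processor) = exp(−0.00219 × 100) = 0.803322
R(duplexer) = exp(−0.00218 × 100) = 0.804125
R(GPS receiver) = exp(−0.000121 × 100) = 0.987973
R(site controller) = exp(−0.00101 × 100) = 0.903933
R(antenna feeder) = exp(−0.00185 × 100) = 0.831104
Parallel (baseband processor and duplexer): 1 − (1 − 0.803322)(1 − 0.804125) = 0.961476
Series (backhaul modem and [0.961476]): 0.840297 × 0.961476 = 0.807925
Parallel (rectifier module and [0.807925]): 1 − (1 − 0.920996)(1 − 0.807925) = 0.984825
Parallel (site controller and antenna feeder): 1 − (1 − 0.903933)(1 − 0.831104) = 0.983775
Series ([0.984825], GPS receiver, and [0.983775]): 0.984825 × 0.987973 × 0.983775 = 0.9572

0.9572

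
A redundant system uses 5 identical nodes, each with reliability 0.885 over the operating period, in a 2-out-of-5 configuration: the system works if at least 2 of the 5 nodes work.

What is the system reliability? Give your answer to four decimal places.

R = Σ_{i=2}^{5} C(5,i) p^i (1−p)^{5−i} with p = 0.885
C(5,2)·0.885^2·0.115^3 = 0.011912
C(5,3)·0.885^3·0.115^2 = 0.091670
C(5,4)·0.885^4·0.115^1 = 0.352729
C(5,5)·0.885^5·0.115^0 = 0.542896
Sum = 0.9992

0.9992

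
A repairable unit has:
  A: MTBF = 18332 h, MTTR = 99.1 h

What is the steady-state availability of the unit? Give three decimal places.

0.995

A(A) = MTBF/(MTBF+MTTR) = 18332/(18332+99.1) = 0.995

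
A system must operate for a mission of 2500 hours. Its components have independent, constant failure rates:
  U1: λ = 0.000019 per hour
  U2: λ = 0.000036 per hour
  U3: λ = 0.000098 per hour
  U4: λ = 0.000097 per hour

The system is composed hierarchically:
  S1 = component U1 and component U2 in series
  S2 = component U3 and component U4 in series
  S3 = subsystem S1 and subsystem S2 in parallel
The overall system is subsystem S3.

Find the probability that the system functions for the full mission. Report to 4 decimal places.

R(U1) = exp(−0.000019 × 2500) = 0.953610
R(U2) = exp(−0.000036 × 2500) = 0.913931
R(U3) = exp(−0.000098 × 2500) = 0.782705
R(U4) = exp(−0.000097 × 2500) = 0.784664
Series (U1 and U2): 0.953610 × 0.913931 = 0.871534
Series (U3 and U4): 0.782705 × 0.784664 = 0.614160
Parallel ([0.871534] and [0.614160]): 1 − (1 − 0.871534)(1 − 0.614160) = 0.9504

0.9504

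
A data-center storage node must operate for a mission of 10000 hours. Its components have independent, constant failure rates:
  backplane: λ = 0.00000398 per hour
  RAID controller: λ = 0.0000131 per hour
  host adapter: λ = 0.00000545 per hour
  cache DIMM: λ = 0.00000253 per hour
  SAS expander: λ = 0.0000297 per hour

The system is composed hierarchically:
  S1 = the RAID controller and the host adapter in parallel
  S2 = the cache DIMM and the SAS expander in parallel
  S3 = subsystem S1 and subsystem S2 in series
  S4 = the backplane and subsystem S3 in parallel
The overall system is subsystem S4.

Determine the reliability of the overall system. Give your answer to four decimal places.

R(backplane) = exp(−0.00000398 × 10000) = 0.960982
R(RAID controller) = exp(−0.0000131 × 10000) = 0.877218
R(host adapter) = exp(−0.00000545 × 10000) = 0.946959
R(cache DIMM) = exp(−0.00000253 × 10000) = 0.975017
R(SAS expander) = exp(−0.0000297 × 10000) = 0.743044
Parallel (RAID controller and host adapter): 1 − (1 − 0.877218)(1 − 0.946959) = 0.993488
Parallel (cache DIMM and SAS expander): 1 − (1 − 0.975017)(1 − 0.743044) = 0.993580
Series ([0.993488] and [0.993580]): 0.993488 × 0.993580 = 0.987110
Parallel (backplane and [0.987110]): 1 − (1 − 0.960982)(1 − 0.987110) = 0.9995

0.9995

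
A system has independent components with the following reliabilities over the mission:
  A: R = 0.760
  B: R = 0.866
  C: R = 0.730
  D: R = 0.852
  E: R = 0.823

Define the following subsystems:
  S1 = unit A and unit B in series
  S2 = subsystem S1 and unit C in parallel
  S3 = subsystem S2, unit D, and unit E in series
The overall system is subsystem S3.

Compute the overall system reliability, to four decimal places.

Series (A and B): 0.760000 × 0.866000 = 0.658160
Parallel ([0.658160] and C): 1 − (1 − 0.658160)(1 − 0.730000) = 0.907703
Series ([0.907703], D, and E): 0.907703 × 0.852000 × 0.823000 = 0.6365

0.6365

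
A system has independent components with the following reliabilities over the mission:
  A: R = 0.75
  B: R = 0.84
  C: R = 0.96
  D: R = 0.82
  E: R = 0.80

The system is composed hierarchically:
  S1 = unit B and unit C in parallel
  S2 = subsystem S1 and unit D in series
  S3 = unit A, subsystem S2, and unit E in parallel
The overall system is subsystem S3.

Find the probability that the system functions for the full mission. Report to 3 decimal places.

0.991

Parallel (B and C): 1 − (1 − 0.84000)(1 − 0.96000) = 0.99360
Series ([0.99360] and D): 0.99360 × 0.82000 = 0.81475
Parallel (A, [0.81475], and E): 1 − (1 − 0.75000)(1 − 0.81475)(1 − 0.80000) = 0.991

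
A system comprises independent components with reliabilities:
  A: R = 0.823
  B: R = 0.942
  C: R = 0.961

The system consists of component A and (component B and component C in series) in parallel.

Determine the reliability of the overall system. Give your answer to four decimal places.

0.9832

Series (B and C): 0.942000 × 0.961000 = 0.905262
Parallel (A and [0.905262]): 1 − (1 − 0.823000)(1 − 0.905262) = 0.9832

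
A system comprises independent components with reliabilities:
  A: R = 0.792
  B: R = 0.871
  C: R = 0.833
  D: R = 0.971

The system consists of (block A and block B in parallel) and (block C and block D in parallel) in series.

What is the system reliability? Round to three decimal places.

0.968

Parallel (A and B): 1 − (1 − 0.79200)(1 − 0.87100) = 0.97317
Parallel (C and D): 1 − (1 − 0.83300)(1 − 0.97100) = 0.99516
Series ([0.97317] and [0.99516]): 0.97317 × 0.99516 = 0.968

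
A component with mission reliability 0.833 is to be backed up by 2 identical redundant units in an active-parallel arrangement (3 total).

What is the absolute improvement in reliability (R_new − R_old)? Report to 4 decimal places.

R_before = 0.833
R_after = 1 − (1 − 0.833)^3 = 0.9953
ΔR = 0.9953 − 0.833 = 0.1623

0.1623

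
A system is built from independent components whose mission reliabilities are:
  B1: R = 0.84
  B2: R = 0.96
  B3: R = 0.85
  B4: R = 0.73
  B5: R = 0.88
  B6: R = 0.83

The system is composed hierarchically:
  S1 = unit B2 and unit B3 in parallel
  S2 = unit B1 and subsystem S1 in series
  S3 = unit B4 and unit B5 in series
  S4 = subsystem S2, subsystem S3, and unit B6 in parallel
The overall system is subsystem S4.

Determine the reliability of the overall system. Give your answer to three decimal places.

0.990

Parallel (B2 and B3): 1 − (1 − 0.96000)(1 − 0.85000) = 0.99400
Series (B1 and [0.99400]): 0.84000 × 0.99400 = 0.83496
Series (B4 and B5): 0.73000 × 0.88000 = 0.64240
Parallel ([0.83496], [0.64240], and B6): 1 − (1 − 0.83496)(1 − 0.64240)(1 − 0.83000) = 0.990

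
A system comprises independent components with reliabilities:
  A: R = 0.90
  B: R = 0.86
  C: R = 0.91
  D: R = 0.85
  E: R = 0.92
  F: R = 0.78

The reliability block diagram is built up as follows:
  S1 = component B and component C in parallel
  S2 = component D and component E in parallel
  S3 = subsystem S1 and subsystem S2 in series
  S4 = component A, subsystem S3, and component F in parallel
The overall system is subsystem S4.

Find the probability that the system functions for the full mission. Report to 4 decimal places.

Parallel (B and C): 1 − (1 − 0.860000)(1 − 0.910000) = 0.987400
Parallel (D and E): 1 − (1 − 0.850000)(1 − 0.920000) = 0.988000
Series ([0.987400] and [0.988000]): 0.987400 × 0.988000 = 0.975551
Parallel (A, [0.975551], and F): 1 − (1 − 0.900000)(1 − 0.975551)(1 − 0.780000) = 0.9995

0.9995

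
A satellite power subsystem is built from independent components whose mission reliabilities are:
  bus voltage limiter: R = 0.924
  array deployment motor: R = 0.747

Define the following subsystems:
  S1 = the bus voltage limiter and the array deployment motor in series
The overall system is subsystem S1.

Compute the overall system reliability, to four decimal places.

Series (bus voltage limiter and array deployment motor): 0.924000 × 0.747000 = 0.6902

0.6902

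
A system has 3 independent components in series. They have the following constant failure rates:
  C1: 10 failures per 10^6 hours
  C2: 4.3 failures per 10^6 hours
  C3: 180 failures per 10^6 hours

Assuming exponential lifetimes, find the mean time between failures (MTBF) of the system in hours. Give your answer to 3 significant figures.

5150

Series of exponential components: λ_sys = Σ λ_i
λ_sys = 0.000010 + 0.0000043 + 0.00018 = 1.9430e-04 /h
MTBF = 1 / λ_sys = 5150 h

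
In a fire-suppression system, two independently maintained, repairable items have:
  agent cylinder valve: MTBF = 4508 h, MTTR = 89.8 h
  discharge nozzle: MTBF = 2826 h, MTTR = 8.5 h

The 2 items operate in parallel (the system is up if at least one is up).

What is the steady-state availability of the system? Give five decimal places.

A(agent cylinder valve) = MTBF/(MTBF+MTTR) = 4508/(4508+89.8) = 0.980469
A(discharge nozzle) = MTBF/(MTBF+MTTR) = 2826/(2826+8.5) = 0.997001
Parallel availability: 1 − (1 − 0.980469)(1 − 0.997001) = 0.99994

0.99994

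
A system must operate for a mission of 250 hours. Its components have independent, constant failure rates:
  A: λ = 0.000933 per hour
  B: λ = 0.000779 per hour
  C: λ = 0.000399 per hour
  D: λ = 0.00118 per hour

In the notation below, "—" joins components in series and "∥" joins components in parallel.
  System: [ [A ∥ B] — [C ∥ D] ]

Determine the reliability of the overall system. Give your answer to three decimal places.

0.940

R(A) = exp(−0.000933 × 250) = 0.79196
R(B) = exp(−0.000779 × 250) = 0.82304
R(C) = exp(−0.000399 × 250) = 0.90506
R(D) = exp(−0.00118 × 250) = 0.74453
Parallel (A and B): 1 − (1 − 0.79196)(1 − 0.82304) = 0.96319
Parallel (C and D): 1 − (1 − 0.90506)(1 − 0.74453) = 0.97575
Series ([0.96319] and [0.97575]): 0.96319 × 0.97575 = 0.940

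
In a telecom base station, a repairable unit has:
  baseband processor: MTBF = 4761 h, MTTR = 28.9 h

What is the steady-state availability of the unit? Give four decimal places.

A(baseband processor) = MTBF/(MTBF+MTTR) = 4761/(4761+28.9) = 0.9940

0.9940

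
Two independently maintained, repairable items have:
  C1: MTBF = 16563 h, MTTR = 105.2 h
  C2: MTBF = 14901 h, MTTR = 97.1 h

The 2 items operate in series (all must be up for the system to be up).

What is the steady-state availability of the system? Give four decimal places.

A(C1) = MTBF/(MTBF+MTTR) = 16563/(16563+105.2) = 0.993689
A(C2) = MTBF/(MTBF+MTTR) = 14901/(14901+97.1) = 0.993526
Series availability: 0.993689 × 0.993526 = 0.9873

0.9873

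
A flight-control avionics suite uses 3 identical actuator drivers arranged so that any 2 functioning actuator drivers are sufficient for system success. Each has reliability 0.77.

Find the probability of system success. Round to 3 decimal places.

0.866

R = Σ_{i=2}^{3} C(3,i) p^i (1−p)^{3−i} with p = 0.77
C(3,2)·0.77^2·0.23^1 = 0.40910
C(3,3)·0.77^3·0.23^0 = 0.45653
Sum = 0.866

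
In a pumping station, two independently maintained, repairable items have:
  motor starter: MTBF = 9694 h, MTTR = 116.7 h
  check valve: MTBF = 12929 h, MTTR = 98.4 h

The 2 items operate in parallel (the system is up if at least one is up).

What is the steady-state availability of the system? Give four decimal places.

A(motor starter) = MTBF/(MTBF+MTTR) = 9694/(9694+116.7) = 0.988105
A(check valve) = MTBF/(MTBF+MTTR) = 12929/(12929+98.4) = 0.992447
Parallel availability: 1 − (1 − 0.988105)(1 − 0.992447) = 0.9999

0.9999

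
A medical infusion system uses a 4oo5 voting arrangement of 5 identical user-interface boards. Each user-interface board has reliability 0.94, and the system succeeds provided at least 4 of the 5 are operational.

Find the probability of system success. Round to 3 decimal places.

R = Σ_{i=4}^{5} C(5,i) p^i (1−p)^{5−i} with p = 0.94
C(5,4)·0.94^4·0.06^1 = 0.23422
C(5,5)·0.94^5·0.06^0 = 0.73390
Sum = 0.968

0.968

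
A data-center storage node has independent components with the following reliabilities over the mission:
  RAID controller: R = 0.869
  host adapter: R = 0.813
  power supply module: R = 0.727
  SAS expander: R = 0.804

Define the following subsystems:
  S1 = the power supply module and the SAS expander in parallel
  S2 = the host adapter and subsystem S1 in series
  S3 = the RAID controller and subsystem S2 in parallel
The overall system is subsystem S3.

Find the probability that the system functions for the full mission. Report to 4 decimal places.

Parallel (power supply module and SAS expander): 1 − (1 − 0.727000)(1 − 0.804000) = 0.946492
Series (host adapter and [0.946492]): 0.813000 × 0.946492 = 0.769498
Parallel (RAID controller and [0.769498]): 1 − (1 − 0.869000)(1 − 0.769498) = 0.9698

0.9698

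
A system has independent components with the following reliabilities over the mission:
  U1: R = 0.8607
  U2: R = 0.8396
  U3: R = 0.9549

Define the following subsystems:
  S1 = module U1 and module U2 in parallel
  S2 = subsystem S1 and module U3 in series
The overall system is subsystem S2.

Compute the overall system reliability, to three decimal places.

0.934

Parallel (U1 and U2): 1 − (1 − 0.86070)(1 − 0.83960) = 0.97766
Series ([0.97766] and U3): 0.97766 × 0.95490 = 0.934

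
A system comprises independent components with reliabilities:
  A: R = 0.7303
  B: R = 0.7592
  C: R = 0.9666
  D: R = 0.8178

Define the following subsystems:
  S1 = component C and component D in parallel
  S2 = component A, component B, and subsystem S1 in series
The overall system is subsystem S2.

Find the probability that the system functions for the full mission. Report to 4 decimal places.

0.5511

Parallel (C and D): 1 − (1 − 0.966600)(1 − 0.817800) = 0.993915
Series (A, B, and [0.993915]): 0.730300 × 0.759200 × 0.993915 = 0.5511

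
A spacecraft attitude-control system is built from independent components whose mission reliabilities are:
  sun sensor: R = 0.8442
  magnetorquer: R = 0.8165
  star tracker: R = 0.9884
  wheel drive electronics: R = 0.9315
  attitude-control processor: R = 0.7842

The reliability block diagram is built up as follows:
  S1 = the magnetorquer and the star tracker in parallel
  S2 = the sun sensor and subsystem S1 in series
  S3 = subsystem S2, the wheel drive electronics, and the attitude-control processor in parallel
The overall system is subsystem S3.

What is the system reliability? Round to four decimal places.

0.9977

Parallel (magnetorquer and star tracker): 1 − (1 − 0.816500)(1 − 0.988400) = 0.997871
Series (sun sensor and [0.997871]): 0.844200 × 0.997871 = 0.842403
Parallel ([0.842403], wheel drive electronics, and attitude-control processor): 1 − (1 − 0.842403)(1 − 0.931500)(1 − 0.784200) = 0.9977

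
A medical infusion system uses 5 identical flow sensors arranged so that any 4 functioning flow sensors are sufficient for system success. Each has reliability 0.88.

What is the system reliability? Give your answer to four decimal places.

0.8875

R = Σ_{i=4}^{5} C(5,i) p^i (1−p)^{5−i} with p = 0.88
C(5,4)·0.88^4·0.12^1 = 0.359817
C(5,5)·0.88^5·0.12^0 = 0.527732
Sum = 0.8875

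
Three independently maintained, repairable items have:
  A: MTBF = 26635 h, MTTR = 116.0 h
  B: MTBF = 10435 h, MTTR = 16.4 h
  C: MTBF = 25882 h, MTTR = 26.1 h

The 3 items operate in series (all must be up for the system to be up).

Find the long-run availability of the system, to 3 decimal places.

A(A) = MTBF/(MTBF+MTTR) = 26635/(26635+116.0) = 0.995664
A(B) = MTBF/(MTBF+MTTR) = 10435/(10435+16.4) = 0.998431
A(C) = MTBF/(MTBF+MTTR) = 25882/(25882+26.1) = 0.998993
Series availability: 0.995664 × 0.998431 × 0.998993 = 0.993

0.993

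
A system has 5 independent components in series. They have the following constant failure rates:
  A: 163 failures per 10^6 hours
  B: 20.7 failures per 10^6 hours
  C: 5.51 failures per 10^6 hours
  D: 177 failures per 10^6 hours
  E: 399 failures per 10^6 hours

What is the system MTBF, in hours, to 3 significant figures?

1310

Series of exponential components: λ_sys = Σ λ_i
λ_sys = 0.000163 + 0.0000207 + 0.00000551 + 0.000177 + 0.000399 = 7.6521e-04 /h
MTBF = 1 / λ_sys = 1310 h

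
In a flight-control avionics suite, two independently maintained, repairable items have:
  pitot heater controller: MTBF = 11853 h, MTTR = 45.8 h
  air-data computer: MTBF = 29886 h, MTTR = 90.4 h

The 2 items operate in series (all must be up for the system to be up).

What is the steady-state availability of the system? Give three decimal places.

0.993

A(pitot heater controller) = MTBF/(MTBF+MTTR) = 11853/(11853+45.8) = 0.996151
A(air-data computer) = MTBF/(MTBF+MTTR) = 29886/(29886+90.4) = 0.996984
Series availability: 0.996151 × 0.996984 = 0.993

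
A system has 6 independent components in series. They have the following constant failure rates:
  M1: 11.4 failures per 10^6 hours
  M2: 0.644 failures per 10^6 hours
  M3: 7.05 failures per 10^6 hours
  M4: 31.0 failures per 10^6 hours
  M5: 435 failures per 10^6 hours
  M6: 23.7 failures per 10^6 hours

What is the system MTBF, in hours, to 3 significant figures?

1970

Series of exponential components: λ_sys = Σ λ_i
λ_sys = 0.0000114 + 0.000000644 + 0.00000705 + 0.0000310 + 0.000435 + 0.0000237 = 5.0879e-04 /h
MTBF = 1 / λ_sys = 1970 h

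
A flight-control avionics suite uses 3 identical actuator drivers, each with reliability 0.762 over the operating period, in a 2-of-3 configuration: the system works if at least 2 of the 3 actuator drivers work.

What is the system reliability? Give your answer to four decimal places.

0.8570

R = Σ_{i=2}^{3} C(3,i) p^i (1−p)^{3−i} with p = 0.762
C(3,2)·0.762^2·0.238^1 = 0.414580
C(3,3)·0.762^3·0.238^0 = 0.442451
Sum = 0.8570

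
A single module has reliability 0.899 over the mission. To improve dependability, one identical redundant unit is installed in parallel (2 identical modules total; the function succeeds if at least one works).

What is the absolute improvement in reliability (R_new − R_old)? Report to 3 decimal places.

0.091

R_before = 0.899
R_after = 1 − (1 − 0.899)^2 = 0.990
ΔR = 0.990 − 0.899 = 0.091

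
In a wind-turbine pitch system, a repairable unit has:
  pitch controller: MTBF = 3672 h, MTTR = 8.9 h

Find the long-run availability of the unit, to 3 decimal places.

A(pitch controller) = MTBF/(MTBF+MTTR) = 3672/(3672+8.9) = 0.998

0.998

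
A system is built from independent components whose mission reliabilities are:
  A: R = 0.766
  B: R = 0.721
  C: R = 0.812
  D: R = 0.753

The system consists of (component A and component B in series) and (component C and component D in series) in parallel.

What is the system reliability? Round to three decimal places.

Series (A and B): 0.76600 × 0.72100 = 0.55229
Series (C and D): 0.81200 × 0.75300 = 0.61144
Parallel ([0.55229] and [0.61144]): 1 − (1 − 0.55229)(1 − 0.61144) = 0.826

0.826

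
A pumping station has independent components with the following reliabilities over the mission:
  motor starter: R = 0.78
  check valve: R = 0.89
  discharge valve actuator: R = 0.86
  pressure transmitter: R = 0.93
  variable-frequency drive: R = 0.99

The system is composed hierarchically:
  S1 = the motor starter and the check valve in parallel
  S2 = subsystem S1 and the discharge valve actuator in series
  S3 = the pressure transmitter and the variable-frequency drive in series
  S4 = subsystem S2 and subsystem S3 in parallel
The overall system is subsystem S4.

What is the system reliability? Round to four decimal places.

Parallel (motor starter and check valve): 1 − (1 − 0.780000)(1 − 0.890000) = 0.975800
Series ([0.975800] and discharge valve actuator): 0.975800 × 0.860000 = 0.839188
Series (pressure transmitter and variable-frequency drive): 0.930000 × 0.990000 = 0.920700
Parallel ([0.839188] and [0.920700]): 1 − (1 − 0.839188)(1 − 0.920700) = 0.9872

0.9872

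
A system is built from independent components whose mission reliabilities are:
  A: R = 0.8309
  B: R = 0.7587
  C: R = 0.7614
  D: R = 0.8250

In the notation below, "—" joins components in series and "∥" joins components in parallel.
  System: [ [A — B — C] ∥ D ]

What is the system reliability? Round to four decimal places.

0.9090

Series (A, B, and C): 0.830900 × 0.758700 × 0.761400 = 0.479989
Parallel ([0.479989] and D): 1 − (1 − 0.479989)(1 − 0.825000) = 0.9090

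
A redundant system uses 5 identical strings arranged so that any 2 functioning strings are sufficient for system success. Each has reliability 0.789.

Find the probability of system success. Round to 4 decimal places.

0.9918

R = Σ_{i=2}^{5} C(5,i) p^i (1−p)^{5−i} with p = 0.789
C(5,2)·0.789^2·0.211^3 = 0.058479
C(5,3)·0.789^3·0.211^2 = 0.218673
C(5,4)·0.789^4·0.211^1 = 0.408847
C(5,5)·0.789^5·0.211^0 = 0.305763
Sum = 0.9918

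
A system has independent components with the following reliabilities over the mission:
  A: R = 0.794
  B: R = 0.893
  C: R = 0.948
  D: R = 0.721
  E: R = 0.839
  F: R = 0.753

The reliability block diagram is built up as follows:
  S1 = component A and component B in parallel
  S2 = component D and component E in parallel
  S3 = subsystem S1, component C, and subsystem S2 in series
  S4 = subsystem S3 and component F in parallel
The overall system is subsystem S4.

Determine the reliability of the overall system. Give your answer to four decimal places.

Parallel (A and B): 1 − (1 − 0.794000)(1 − 0.893000) = 0.977958
Parallel (D and E): 1 − (1 − 0.721000)(1 − 0.839000) = 0.955081
Series ([0.977958], C, and [0.955081]): 0.977958 × 0.948000 × 0.955081 = 0.885460
Parallel ([0.885460] and F): 1 − (1 − 0.885460)(1 − 0.753000) = 0.9717

0.9717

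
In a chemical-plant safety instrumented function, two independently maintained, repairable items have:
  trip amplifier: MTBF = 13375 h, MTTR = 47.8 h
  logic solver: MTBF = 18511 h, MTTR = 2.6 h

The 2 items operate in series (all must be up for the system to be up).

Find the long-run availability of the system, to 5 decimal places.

0.99630

A(trip amplifier) = MTBF/(MTBF+MTTR) = 13375/(13375+47.8) = 0.996439
A(logic solver) = MTBF/(MTBF+MTTR) = 18511/(18511+2.6) = 0.999860
Series availability: 0.996439 × 0.999860 = 0.99630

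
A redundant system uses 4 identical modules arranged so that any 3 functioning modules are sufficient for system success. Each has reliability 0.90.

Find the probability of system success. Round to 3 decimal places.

0.948

R = Σ_{i=3}^{4} C(4,i) p^i (1−p)^{4−i} with p = 0.90
C(4,3)·0.90^3·0.10^1 = 0.29160
C(4,4)·0.90^4·0.10^0 = 0.65610
Sum = 0.948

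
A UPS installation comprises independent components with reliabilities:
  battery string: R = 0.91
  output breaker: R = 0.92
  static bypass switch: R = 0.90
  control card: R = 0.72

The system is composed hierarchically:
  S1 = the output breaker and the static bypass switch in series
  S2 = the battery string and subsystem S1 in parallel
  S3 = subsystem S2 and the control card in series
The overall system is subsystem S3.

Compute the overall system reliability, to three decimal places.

0.709

Series (output breaker and static bypass switch): 0.92000 × 0.90000 = 0.82800
Parallel (battery string and [0.82800]): 1 − (1 − 0.91000)(1 − 0.82800) = 0.98452
Series ([0.98452] and control card): 0.98452 × 0.72000 = 0.709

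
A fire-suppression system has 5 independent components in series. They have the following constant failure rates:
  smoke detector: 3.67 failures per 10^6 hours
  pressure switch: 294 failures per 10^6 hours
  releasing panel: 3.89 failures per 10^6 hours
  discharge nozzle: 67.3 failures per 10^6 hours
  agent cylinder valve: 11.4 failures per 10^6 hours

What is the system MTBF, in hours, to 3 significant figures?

Series of exponential components: λ_sys = Σ λ_i
λ_sys = 0.00000367 + 0.000294 + 0.00000389 + 0.0000673 + 0.0000114 = 3.8026e-04 /h
MTBF = 1 / λ_sys = 2630 h

2630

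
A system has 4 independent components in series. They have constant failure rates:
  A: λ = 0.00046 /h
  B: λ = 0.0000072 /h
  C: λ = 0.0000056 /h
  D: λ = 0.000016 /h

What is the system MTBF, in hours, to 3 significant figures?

2050

Series of exponential components: λ_sys = Σ λ_i
λ_sys = 0.00046 + 0.0000072 + 0.0000056 + 0.000016 = 4.8880e-04 /h
MTBF = 1 / λ_sys = 2050 h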